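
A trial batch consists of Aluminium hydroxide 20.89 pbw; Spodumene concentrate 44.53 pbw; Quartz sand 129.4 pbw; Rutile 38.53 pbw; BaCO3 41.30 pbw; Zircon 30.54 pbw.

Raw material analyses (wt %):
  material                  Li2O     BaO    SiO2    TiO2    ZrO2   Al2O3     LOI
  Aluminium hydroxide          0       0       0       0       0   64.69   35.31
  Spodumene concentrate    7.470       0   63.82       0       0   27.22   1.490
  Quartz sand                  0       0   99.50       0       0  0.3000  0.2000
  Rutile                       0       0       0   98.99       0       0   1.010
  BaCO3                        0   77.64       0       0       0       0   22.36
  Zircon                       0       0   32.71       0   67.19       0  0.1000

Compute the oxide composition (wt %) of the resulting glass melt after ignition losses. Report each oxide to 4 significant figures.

Glass mass = 287.2 pbw (batch 305.2 − LOI 17.95).
Composition: Li2O 1.158%, BaO 11.16%, SiO2 58.20%, TiO2 13.28%, ZrO2 7.144%, Al2O3 9.060%

The intermediate values appear rounded to 4 significant digits; full precision is kept in all steps — each reported number takes exactly one rounding. The derived quantities are computed at full precision (glass mass, yield, the six compositions, ignition loss, the totals) from the batch weights at 287.2 pbw of glass as set out in the problem or answer text.
Oxide masses out of the charge:
  Li2O: 44.53·0.07470 = 3.326 pbw
  BaO: 41.30·0.7764 = 32.07 pbw
  SiO2: 44.53·0.6382 + 129.4·0.9950 + 30.54·0.3271 = 167.2 pbw
  TiO2: 38.53·0.9899 = 38.14 pbw
  ZrO2: 30.54·0.6719 = 20.52 pbw
  Al2O3: 20.89·0.6469 + 44.53·0.2722 + 129.4·0.003000 = 26.02 pbw
LOI: 20.89·0.3531 + 44.53·0.01490 + 129.4·0.002000 + 38.53·0.01010 + 41.30·0.2236 + 30.54·0.001000 = 17.95 pbw
batch − LOI leaves glass = 305.2 − 17.95 = 287.2 pbw (matching Σ of the oxides)
percent by weight: oxide/glass ×100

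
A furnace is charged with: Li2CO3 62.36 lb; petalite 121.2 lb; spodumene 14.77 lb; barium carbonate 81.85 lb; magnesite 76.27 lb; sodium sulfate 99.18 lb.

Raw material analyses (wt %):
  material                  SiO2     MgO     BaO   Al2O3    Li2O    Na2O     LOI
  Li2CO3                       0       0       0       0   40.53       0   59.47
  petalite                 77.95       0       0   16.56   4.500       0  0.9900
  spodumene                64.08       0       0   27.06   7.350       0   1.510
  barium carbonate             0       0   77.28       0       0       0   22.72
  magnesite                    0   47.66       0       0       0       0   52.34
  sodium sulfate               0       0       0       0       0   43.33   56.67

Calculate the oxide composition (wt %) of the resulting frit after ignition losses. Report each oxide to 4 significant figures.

The intermediate values are shown rounded off to 4 significant digits in the printout; all arithmetic runs at full float precision at each step; a single rounding produces each reported number. The derived quantities (the six compositions, the yield, the totals, ignition loss, glass mass) are computed using the weight values on 302.4 lb of glass in full float precision, as set out in problem or answer.
What the batch supplies per oxide:
  SiO2: 121.2·0.7795 + 14.77·0.6408 = 103.9 lb
  MgO: 76.27·0.4766 = 36.35 lb
  BaO: 81.85·0.7728 = 63.25 lb
  Al2O3: 121.2·0.1656 + 14.77·0.2706 = 24.07 lb
  Li2O: 62.36·0.4053 + 121.2·0.04500 + 14.77·0.07350 = 31.81 lb
  Na2O: 99.18·0.4333 = 42.97 lb
LOI: 62.36·0.5947 + 121.2·0.009900 + 14.77·0.01510 + 81.85·0.2272 + 76.27·0.5234 + 99.18·0.5667 = 153.2 lb
Glass = total batch minus LOI = 455.6 − 153.2 = 302.4 lb (= the summed oxide contributions)
each oxide over glass, ×100, is wt %

Glass mass = 302.4 lb (batch 455.6 − LOI 153.2).
Composition: SiO2 34.37%, MgO 12.02%, BaO 20.92%, Al2O3 7.959%, Li2O 10.52%, Na2O 14.21%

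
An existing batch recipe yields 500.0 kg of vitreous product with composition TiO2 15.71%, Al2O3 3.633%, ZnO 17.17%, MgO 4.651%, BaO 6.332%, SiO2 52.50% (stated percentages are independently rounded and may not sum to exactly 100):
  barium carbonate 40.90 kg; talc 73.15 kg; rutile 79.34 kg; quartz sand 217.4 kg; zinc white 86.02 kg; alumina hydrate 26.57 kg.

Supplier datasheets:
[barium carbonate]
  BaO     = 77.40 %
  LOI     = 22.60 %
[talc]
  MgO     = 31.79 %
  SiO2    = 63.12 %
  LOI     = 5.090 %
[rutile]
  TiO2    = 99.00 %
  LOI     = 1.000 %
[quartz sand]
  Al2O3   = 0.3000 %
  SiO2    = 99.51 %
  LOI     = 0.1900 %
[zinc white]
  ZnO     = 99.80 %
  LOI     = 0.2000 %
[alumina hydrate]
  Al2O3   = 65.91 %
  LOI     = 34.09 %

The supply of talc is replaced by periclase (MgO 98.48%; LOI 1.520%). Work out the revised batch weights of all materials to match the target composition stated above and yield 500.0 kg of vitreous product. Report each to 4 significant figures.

Revised batch per 500.0 kg vitreous product:
  barium carbonate: 40.90 kg
  periclase: 23.61 kg
  rutile: 79.34 kg
  quartz sand: 263.8 kg
  zinc white: 86.02 kg
  alumina hydrate: 26.36 kg
Total batch = 520.0 kg; LOI loss = 20.06 kg

Working values are printed rounded off to 4 significant figures when written out; every computation runs at exact precision through the solve; each reported value receives exactly one rounding — all derived quantities are computed at full precision (the totals, ignition loss, net glass mass, yield, six oxide percentages) from the batch weights at 500.0 kg of glass, precisely as stated by either problem or answer.
Target oxide masses per 500.0 kg vitreous product:
  TiO2: 15.71% × 500.0 = 78.55 kg
  Al2O3: 3.633% × 500.0 = 18.16 kg
  ZnO: 17.17% × 500.0 = 85.85 kg
  MgO: 4.651% × 500.0 = 23.26 kg
  BaO: 6.332% × 500.0 = 31.66 kg
  SiO2: 52.50% × 500.0 = 262.5 kg
Oxide-by-oxide audit with the batch weights as given, for the quoted basis mass (each sum matches its target mass exact up to rounding of places):
  TiO2: 79.34·0.9900 = 78.55 kg (target 78.55 kg)
  Al2O3: 263.8·0.003000 + 26.36·0.6591 = 18.17 kg (target 18.16 kg)
  ZnO: 86.02·0.9980 = 85.85 kg (target 85.85 kg)
  MgO: 23.61·0.9848 = 23.25 kg (target 23.26 kg)
  BaO: 40.90·0.7740 = 31.66 kg (target 31.66 kg)
  SiO2: 263.8·0.9951 = 262.5 kg (target 262.5 kg)
Auditing the glass mass value: net batch after ignition = 500.0 kg (the Σ of target masses is 500.0 kg; stated basis 500.0 kg — deltas are rounding alone).
Summing the batch: Σ batch = 520.0 kg; the LOI term Σ batch·LOI equals 20.06 kg; yield = glass ÷ total batch = 96.14%.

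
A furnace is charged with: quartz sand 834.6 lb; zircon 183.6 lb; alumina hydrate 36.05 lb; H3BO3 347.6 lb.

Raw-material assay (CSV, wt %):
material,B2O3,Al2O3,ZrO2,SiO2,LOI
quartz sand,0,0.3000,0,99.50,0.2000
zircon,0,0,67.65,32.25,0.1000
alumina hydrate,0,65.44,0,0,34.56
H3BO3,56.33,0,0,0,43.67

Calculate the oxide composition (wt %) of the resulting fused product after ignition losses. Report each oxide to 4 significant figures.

Glass mass = 1236 lb (batch 1402 − LOI 166.1).
Composition: B2O3 15.84%, Al2O3 2.112%, ZrO2 10.05%, SiO2 71.99%

Every computation carries exact precision through the solve; values along the way are shown (rounded to four significant figures) when written out — every reported figure is rounded just once — all derived quantities are re-derived starting from the weights on 1236 lb of glass in exact precision (the yield, totals, the four compositions, net glass mass, ignition loss) precisely as stated by the question or the answer.
Per-oxide mass from batch:
  B2O3: 347.6·0.5633 = 195.8 lb
  Al2O3: 834.6·0.003000 + 36.05·0.6544 = 26.09 lb
  ZrO2: 183.6·0.6765 = 124.2 lb
  SiO2: 834.6·0.9950 + 183.6·0.3225 = 889.6 lb
LOI: 834.6·0.002000 + 183.6·0.001000 + 36.05·0.3456 + 347.6·0.4367 = 166.1 lb
Glass mass = batch − LOI = 1402 − 166.1 = 1236 lb (matching Σ of the oxides)
each wt % is 100 × oxide ÷ glass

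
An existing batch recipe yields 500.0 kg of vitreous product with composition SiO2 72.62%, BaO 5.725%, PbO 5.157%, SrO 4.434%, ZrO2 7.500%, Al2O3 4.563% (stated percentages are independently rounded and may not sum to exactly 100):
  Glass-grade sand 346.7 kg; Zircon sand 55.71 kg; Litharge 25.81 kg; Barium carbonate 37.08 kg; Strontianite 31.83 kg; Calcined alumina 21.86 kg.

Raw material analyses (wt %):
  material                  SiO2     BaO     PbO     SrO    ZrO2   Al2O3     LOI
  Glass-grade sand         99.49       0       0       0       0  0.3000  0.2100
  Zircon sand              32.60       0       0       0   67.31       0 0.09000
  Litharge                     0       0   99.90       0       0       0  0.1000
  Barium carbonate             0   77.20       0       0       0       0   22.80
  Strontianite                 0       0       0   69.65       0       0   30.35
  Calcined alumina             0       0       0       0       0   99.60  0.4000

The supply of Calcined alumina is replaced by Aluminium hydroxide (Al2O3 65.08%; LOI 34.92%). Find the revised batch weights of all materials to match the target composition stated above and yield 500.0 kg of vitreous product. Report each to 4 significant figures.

Revised batch per 500.0 kg vitreous product:
  Glass-grade sand: 346.7 kg
  Zircon sand: 55.71 kg
  Litharge: 25.81 kg
  Barium carbonate: 37.08 kg
  Strontianite: 31.83 kg
  Aluminium hydroxide: 33.46 kg
Total batch = 530.6 kg; LOI loss = 30.60 kg

Every computation runs at full float precision throughout — mid-chain values are printed rounded to four significant figures between the steps. Exactly one rounding lands on every reported figure — derived quantities (totals, six oxide percentages, yield, ignition loss, net glass mass) are recomputed in exact precision using the weight values per 500.0 kg of glass, as they appear in problem or answer.
Target masses of each oxide per 500.0 kg vitreous product:
  SiO2: 72.62% × 500.0 = 363.1 kg
  BaO: 5.725% × 500.0 = 28.62 kg
  PbO: 5.157% × 500.0 = 25.78 kg
  SrO: 4.434% × 500.0 = 22.17 kg
  ZrO2: 7.500% × 500.0 = 37.50 kg
  Al2O3: 4.563% × 500.0 = 22.82 kg
Oxide-by-oxide audit using the reported weights, versus the basis set out (summed amounts equal target values once rounding is allowed for):
  SiO2: 346.7·0.9949 + 55.71·0.3260 = 363.1 kg (target 363.1 kg)
  BaO: 37.08·0.7720 = 28.63 kg (target 28.62 kg)
  PbO: 25.81·0.9990 = 25.78 kg (target 25.78 kg)
  SrO: 31.83·0.6965 = 22.17 kg (target 22.17 kg)
  ZrO2: 55.71·0.6731 = 37.50 kg (target 37.50 kg)
  Al2O3: 346.7·0.003000 + 33.46·0.6508 = 22.82 kg (target 22.82 kg)
The glass-mass cross-check: Σ batch − LOI loss = 500.0 kg (summing oxide targets gives 500.0 kg; basis as stated: 500.0 kg — differing by rounding only).
Batch grand total — Σ batch = 530.6 kg; Σ batch·LOI gives LOI loss = 30.60 kg; yield = glass ÷ total batch = 94.23%.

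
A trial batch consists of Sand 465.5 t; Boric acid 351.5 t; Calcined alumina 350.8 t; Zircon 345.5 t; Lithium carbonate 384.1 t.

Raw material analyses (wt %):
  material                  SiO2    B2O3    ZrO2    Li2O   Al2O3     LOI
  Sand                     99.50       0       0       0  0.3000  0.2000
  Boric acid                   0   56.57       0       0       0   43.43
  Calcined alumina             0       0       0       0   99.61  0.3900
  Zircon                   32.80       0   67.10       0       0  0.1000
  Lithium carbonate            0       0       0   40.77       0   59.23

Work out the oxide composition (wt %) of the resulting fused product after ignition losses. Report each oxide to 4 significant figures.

Glass mass = 1515 t (batch 1897 − LOI 382.8).
Composition: SiO2 38.06%, B2O3 13.13%, ZrO2 15.31%, Li2O 10.34%, Al2O3 23.16%

In-progress results are rounded to 4 significant figures when quoted; all internal work carries full float precision at each step — exactly one rounding lands on each reported value — the derived quantities, including five oxide percentages, ignition loss, glass mass, the yield, the totals, are computed starting from the weights at 1515 t of glass at full precision as written in problem or answer.
Delivered oxide masses:
  SiO2: 465.5·0.9950 + 345.5·0.3280 = 576.5 t
  B2O3: 351.5·0.5657 = 198.8 t
  ZrO2: 345.5·0.6710 = 231.8 t
  Li2O: 384.1·0.4077 = 156.6 t
  Al2O3: 465.5·0.003000 + 350.8·0.9961 = 350.8 t
LOI: 465.5·0.002000 + 351.5·0.4343 + 350.8·0.003900 + 345.5·0.001000 + 384.1·0.5923 = 382.8 t
Glass mass = batch − LOI = 1897 − 382.8 = 1515 t (equal to the oxide-mass sum)
oxide / glass × 100 gives the wt %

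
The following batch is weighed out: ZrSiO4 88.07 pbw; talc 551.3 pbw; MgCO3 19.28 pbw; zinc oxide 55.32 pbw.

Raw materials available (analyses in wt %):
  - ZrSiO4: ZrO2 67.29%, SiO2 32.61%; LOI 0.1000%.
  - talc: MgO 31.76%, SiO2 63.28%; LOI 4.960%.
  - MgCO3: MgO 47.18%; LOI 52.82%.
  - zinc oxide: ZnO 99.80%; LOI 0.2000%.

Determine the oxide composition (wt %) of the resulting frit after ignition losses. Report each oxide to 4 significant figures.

Glass mass = 676.2 pbw (batch 714.0 − LOI 37.73).
Composition: ZrO2 8.763%, ZnO 8.164%, MgO 27.24%, SiO2 55.84%

The working math maintains exact precision at each step. Values along the way are displayed, with 4-significant-digit rounding, as written. A single rounding produces every reported value. All derived quantities (yield, ignition loss, the totals, four oxide percentages, net glass mass) are recomputed at full precision from the weighed amounts at 676.2 pbw of glass, as set out in the problem or the answer.
Oxide-by-oxide delivered mass:
  ZrO2: 88.07·0.6729 = 59.26 pbw
  ZnO: 55.32·0.9980 = 55.21 pbw
  MgO: 551.3·0.3176 + 19.28·0.4718 = 184.2 pbw
  SiO2: 88.07·0.3261 + 551.3·0.6328 = 377.6 pbw
LOI: 88.07·0.001000 + 551.3·0.04960 + 19.28·0.5282 + 55.32·0.002000 = 37.73 pbw
The glass mass, total less LOI, = 714.0 − 37.73 = 676.2 pbw (equal to the oxide-mass sum)
wt % = oxide mass / glass mass × 100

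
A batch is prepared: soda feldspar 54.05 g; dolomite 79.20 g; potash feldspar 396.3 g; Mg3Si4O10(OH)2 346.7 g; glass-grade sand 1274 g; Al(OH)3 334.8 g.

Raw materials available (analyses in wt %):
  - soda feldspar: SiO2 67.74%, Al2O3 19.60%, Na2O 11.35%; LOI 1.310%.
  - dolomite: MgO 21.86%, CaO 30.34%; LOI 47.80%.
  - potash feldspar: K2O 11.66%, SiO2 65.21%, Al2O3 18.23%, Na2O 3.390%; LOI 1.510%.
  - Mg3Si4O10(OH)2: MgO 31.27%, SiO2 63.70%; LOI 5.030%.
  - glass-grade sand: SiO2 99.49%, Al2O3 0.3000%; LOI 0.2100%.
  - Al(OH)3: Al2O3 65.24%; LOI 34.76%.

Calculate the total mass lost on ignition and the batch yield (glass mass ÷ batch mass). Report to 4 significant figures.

The intermediate values appear, rounded to four significant digits, between the steps — all internal work keeps exact precision from first step to last — exactly one rounding goes into every reported number — the derived quantities are computed from the weighed amounts for 2304 g of glass at full precision (LOI, net glass mass, six oxide percentages, totals, the yield) as they appear in the problem or answer text.
Each material's LOI contribution:
  soda feldspar: 54.05 × 0.01310 = 0.7081 g
  dolomite: 79.20 × 0.4780 = 37.86 g
  potash feldspar: 396.3 × 0.01510 = 5.984 g
  Mg3Si4O10(OH)2: 346.7 × 0.05030 = 17.44 g
  glass-grade sand: 1274 × 0.002100 = 2.675 g
  Al(OH)3: 334.8 × 0.3476 = 116.4 g
Total LOI = 181.0 g
Glass = batch − LOI = 2485 − 181.0 = 2304 g

LOI loss = 181.0 g; glass = 2304 g; yield = 92.71%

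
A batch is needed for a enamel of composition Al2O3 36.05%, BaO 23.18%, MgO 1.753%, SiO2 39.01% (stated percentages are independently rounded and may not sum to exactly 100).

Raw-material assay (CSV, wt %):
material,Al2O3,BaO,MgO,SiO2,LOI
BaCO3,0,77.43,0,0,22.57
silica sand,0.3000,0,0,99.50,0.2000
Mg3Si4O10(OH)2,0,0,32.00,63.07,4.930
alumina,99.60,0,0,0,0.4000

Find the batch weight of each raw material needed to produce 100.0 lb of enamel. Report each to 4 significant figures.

The whole derivation keeps full precision at every stage; in-progress results are printed (rounded to 4 significant figures) across the worked steps — each reported number takes exactly one rounding. All derived quantities, which include glass mass, the yield, the four compositions, totals, ignition loss, are computed at exact precision, as they appear in question or answer, starting from the weights for 100.0 lb of glass.
Target oxide masses per 100.0 lb enamel:
  Al2O3: 36.05% × 100.0 = 36.05 lb
  BaO: 23.18% × 100.0 = 23.18 lb
  MgO: 1.753% × 100.0 = 1.753 lb
  SiO2: 39.01% × 100.0 = 39.01 lb
Verifying the oxide balance using the reported weights, on the stated basis (oxide sums agree with the targets once rounding is allowed for):
  Al2O3: 35.73·0.003000 + 36.09·0.9960 = 36.05 lb (target 36.05 lb)
  BaO: 29.94·0.7743 = 23.18 lb (target 23.18 lb)
  MgO: 5.478·0.3200 = 1.753 lb (target 1.753 lb)
  SiO2: 35.73·0.9950 + 5.478·0.6307 = 39.01 lb (target 39.01 lb)
Glass-mass sanity pass: batch Σ − ignition loss = 99.99 lb (targets for the oxides total 99.99 lb; the stated basis being 100.0 lb — rounding explains the deltas).
Total batch = Σ batch = 107.2 lb; ignition loss, Σ(batch × LOI) = 7.243 lb; yield: glass divided by total = 93.25%.

Batch per 100.0 lb enamel:
  BaCO3: 29.94 lb
  silica sand: 35.73 lb
  Mg3Si4O10(OH)2: 5.478 lb
  alumina: 36.09 lb
Total batch = 107.2 lb; LOI loss = 7.243 lb; yield = 93.25%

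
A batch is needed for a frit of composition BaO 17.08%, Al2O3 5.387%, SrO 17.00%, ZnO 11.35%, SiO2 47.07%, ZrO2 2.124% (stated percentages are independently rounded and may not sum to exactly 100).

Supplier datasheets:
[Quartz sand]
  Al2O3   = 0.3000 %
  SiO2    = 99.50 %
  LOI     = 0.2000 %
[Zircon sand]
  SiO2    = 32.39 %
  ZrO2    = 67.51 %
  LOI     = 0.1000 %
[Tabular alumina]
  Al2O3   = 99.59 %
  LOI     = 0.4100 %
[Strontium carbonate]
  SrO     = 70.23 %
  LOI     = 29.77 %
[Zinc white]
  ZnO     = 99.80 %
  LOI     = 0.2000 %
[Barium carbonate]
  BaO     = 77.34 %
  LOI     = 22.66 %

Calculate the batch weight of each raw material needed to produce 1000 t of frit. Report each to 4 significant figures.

Full float precision is held at all times; values along the way appear rounded to four significant digits; each reported number is rounded just once. The derived quantities (LOI, the yield, glass mass, the six compositions, totals) are re-derived using the weight values per 1000 t of glass at full float precision exactly as printed in the question or the answer.
Target oxide masses per 1000 t frit:
  BaO: 17.08% × 1000 = 170.8 t
  Al2O3: 5.387% × 1000 = 53.87 t
  SrO: 17.00% × 1000 = 170.0 t
  ZnO: 11.35% × 1000 = 113.5 t
  SiO2: 47.07% × 1000 = 470.7 t
  ZrO2: 2.124% × 1000 = 21.24 t
Verifying the oxide balance from the weights as reported, per the basis as stated (each sum matches its target mass modulo rounding of the values):
  BaO: 220.8·0.7734 = 170.8 t (target 170.8 t)
  Al2O3: 462.8·0.003000 + 52.70·0.9959 = 53.87 t (target 53.87 t)
  SrO: 242.1·0.7023 = 170.0 t (target 170.0 t)
  ZnO: 113.7·0.9980 = 113.5 t (target 113.5 t)
  SiO2: 462.8·0.9950 + 31.46·0.3239 = 470.7 t (target 470.7 t)
  ZrO2: 31.46·0.6751 = 21.24 t (target 21.24 t)
Glass-mass bookkeeping: net batch after ignition = 1000 t (the Σ of target masses is 1000 t; with the basis standing at 1000 t — gaps are rounding artifacts).
Batch grand total — Σ batch = 1124 t; Σ batch·LOI gives LOI loss = 123.5 t; yield, glass over the total, = 89.01%.

Batch per 1000 t frit:
  Quartz sand: 462.8 t
  Zircon sand: 31.46 t
  Tabular alumina: 52.70 t
  Strontium carbonate: 242.1 t
  Zinc white: 113.7 t
  Barium carbonate: 220.8 t
Total batch = 1124 t; LOI loss = 123.5 t; yield = 89.01%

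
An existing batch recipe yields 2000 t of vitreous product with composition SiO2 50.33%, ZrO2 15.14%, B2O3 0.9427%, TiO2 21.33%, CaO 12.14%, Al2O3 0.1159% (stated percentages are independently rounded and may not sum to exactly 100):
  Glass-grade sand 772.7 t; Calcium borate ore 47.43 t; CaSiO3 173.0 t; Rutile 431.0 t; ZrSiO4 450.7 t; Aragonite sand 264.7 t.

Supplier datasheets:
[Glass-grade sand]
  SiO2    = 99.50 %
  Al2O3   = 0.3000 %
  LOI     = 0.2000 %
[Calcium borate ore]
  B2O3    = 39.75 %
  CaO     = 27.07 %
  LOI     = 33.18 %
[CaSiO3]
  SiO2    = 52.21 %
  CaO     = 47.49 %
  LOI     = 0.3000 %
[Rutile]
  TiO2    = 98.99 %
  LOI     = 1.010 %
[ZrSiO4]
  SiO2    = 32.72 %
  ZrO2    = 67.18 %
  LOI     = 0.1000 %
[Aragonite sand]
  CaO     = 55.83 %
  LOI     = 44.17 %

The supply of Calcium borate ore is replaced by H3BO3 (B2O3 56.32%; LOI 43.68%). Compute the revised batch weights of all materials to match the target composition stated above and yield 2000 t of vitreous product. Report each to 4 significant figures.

Revised batch per 2000 t vitreous product:
  Glass-grade sand: 772.7 t
  H3BO3: 33.48 t
  CaSiO3: 173.0 t
  Rutile: 431.0 t
  ZrSiO4: 450.7 t
  Aragonite sand: 287.7 t
Total batch = 2149 t; LOI loss = 148.6 t

Rounding to four significant digits extends to every intermediate as shown; all internal work carries full precision through every step; each reported result sees exactly one rounding — all derived quantities (LOI, totals, the six compositions, net glass mass, yield) are computed starting from the weights per 2000 t of glass in full float precision as quoted within the problem or the answer.
The oxide mass targets at 2000 t vitreous product:
  SiO2: 50.33% × 2000 = 1007 t
  ZrO2: 15.14% × 2000 = 302.8 t
  B2O3: 0.9427% × 2000 = 18.85 t
  TiO2: 21.33% × 2000 = 426.6 t
  CaO: 12.14% × 2000 = 242.8 t
  Al2O3: 0.1159% × 2000 = 2.318 t
Checking each oxide sum on the weights just shown, on the stated basis (sums match the target masses net of answer rounding effects):
  SiO2: 772.7·0.9950 + 173.0·0.5221 + 450.7·0.3272 = 1007 t (target 1007 t)
  ZrO2: 450.7·0.6718 = 302.8 t (target 302.8 t)
  B2O3: 33.48·0.5632 = 18.86 t (target 18.85 t)
  TiO2: 431.0·0.9899 = 426.6 t (target 426.6 t)
  CaO: 173.0·0.4749 + 287.7·0.5583 = 242.8 t (target 242.8 t)
  Al2O3: 772.7·0.003000 = 2.318 t (target 2.318 t)
Consistency of the glass mass: the batch minus its LOI: 2000 t (summing oxide targets gives 2000 t; stated basis 2000 t — a pure rounding effect).
Total batch = Σ batch = 2149 t; LOI removed, Σ of batch·LOI: 148.6 t; as yield: glass ÷ batch → 93.09%.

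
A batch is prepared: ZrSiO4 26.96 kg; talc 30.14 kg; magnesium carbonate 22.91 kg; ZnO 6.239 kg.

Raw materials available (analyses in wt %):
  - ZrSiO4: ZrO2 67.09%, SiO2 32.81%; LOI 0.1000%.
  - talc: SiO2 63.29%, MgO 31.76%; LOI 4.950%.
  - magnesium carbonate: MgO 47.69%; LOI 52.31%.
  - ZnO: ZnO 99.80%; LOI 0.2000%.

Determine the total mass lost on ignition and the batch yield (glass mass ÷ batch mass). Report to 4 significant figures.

LOI loss = 13.52 kg; glass = 72.73 kg; yield = 84.33%

Mid-chain values are shown, rounded to 4 significant digits, alongside each step; the working math maintains full precision all the way through. A single rounding completes every reported number — all derived quantities (the totals, LOI, the four compositions, yield, net glass mass) are recomputed in exact precision using the weight values per 72.73 kg of glass, as given in the question or the answer.
Ignition loss by material:
  ZrSiO4: 26.96 × 0.001000 = 0.02696 kg
  talc: 30.14 × 0.04950 = 1.492 kg
  magnesium carbonate: 22.91 × 0.5231 = 11.98 kg
  ZnO: 6.239 × 0.002000 = 0.01248 kg
Total LOI = 13.52 kg
Glass = batch − LOI = 86.25 − 13.52 = 72.73 kg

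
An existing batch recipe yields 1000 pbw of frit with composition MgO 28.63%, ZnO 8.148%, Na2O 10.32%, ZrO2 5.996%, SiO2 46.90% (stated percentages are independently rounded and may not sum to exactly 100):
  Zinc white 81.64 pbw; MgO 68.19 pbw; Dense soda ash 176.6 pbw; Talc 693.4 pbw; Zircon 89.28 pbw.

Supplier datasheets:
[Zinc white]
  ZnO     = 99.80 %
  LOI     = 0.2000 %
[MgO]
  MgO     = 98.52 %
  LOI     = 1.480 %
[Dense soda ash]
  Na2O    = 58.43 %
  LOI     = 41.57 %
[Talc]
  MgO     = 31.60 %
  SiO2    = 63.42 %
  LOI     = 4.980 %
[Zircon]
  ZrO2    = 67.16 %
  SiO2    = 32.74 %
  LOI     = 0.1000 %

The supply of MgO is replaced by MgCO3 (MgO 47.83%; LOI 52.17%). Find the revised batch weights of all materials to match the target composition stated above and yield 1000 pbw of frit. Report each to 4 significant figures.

Revised batch per 1000 pbw frit:
  Zinc white: 81.64 pbw
  MgCO3: 140.5 pbw
  Dense soda ash: 176.6 pbw
  Talc: 693.4 pbw
  Zircon: 89.28 pbw
Total batch = 1181 pbw; LOI loss = 181.5 pbw

Values along the way appear, rounded to 4 significant digits, as written; all arithmetic runs at exact precision in every operation. A single rounding produces every reported result. All derived quantities are re-derived at exact precision (net glass mass, the totals, the yield, five oxide percentages, ignition loss) using the weight values on 1000 pbw of glass as written in problem or answer.
Oxide mass targets, per 1000 pbw frit:
  MgO: 28.63% × 1000 = 286.3 pbw
  ZnO: 8.148% × 1000 = 81.48 pbw
  Na2O: 10.32% × 1000 = 103.2 pbw
  ZrO2: 5.996% × 1000 = 59.96 pbw
  SiO2: 46.90% × 1000 = 469.0 pbw
Checking each oxide sum with the batch weights as given, versus the basis set out (sum by sum, the targets are met up to rounding of the answer):
  MgO: 140.5·0.4783 + 693.4·0.3160 = 286.3 pbw (target 286.3 pbw)
  ZnO: 81.64·0.9980 = 81.48 pbw (target 81.48 pbw)
  Na2O: 176.6·0.5843 = 103.2 pbw (target 103.2 pbw)
  ZrO2: 89.28·0.6716 = 59.96 pbw (target 59.96 pbw)
  SiO2: 693.4·0.6342 + 89.28·0.3274 = 469.0 pbw (target 469.0 pbw)
The glass-mass cross-check: net batch after ignition = 999.9 pbw (oxide target masses add up to 999.9 pbw; with the basis standing at 1000 pbw — any gap is answer rounding).
Adding the batch up: Σ batch = 1181 pbw; the LOI term Σ batch·LOI equals 181.5 pbw; yield, glass over the total, = 84.64%.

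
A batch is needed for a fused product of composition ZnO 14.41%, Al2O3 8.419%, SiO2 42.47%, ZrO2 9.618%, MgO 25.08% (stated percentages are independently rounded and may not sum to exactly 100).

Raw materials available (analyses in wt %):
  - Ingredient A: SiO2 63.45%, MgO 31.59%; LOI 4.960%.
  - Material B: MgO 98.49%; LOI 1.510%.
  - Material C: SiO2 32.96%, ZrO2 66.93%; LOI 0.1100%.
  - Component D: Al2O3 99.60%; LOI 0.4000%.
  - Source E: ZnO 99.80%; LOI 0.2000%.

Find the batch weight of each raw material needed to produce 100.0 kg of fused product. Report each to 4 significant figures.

Batch per 100.0 kg fused product:
  Ingredient A: 59.47 kg
  Material B: 6.390 kg
  Material C: 14.37 kg
  Component D: 8.453 kg
  Source E: 14.44 kg
Total batch = 103.1 kg; LOI loss = 3.125 kg; yield = 96.97%

Intermediates appear, with 4-significant-figure rounding, at each printed step; full float precision is held all the way through. Every reported figure includes exactly one rounding. Derived quantities are carried using the weight values at 100.0 kg of glass at exact precision (yield, ignition loss, totals, glass mass, the five compositions) as they appear in problem or answer.
Oxide-by-oxide targets in 100.0 kg fused product:
  ZnO: 14.41% × 100.0 = 14.41 kg
  Al2O3: 8.419% × 100.0 = 8.419 kg
  SiO2: 42.47% × 100.0 = 42.47 kg
  ZrO2: 9.618% × 100.0 = 9.618 kg
  MgO: 25.08% × 100.0 = 25.08 kg
Oxide-by-oxide audit per the reported batch figures, on the stated basis (summed amounts equal target values exact up to rounding of places):
  ZnO: 14.44·0.9980 = 14.41 kg (target 14.41 kg)
  Al2O3: 8.453·0.9960 = 8.419 kg (target 8.419 kg)
  SiO2: 59.47·0.6345 + 14.37·0.3296 = 42.47 kg (target 42.47 kg)
  ZrO2: 14.37·0.6693 = 9.618 kg (target 9.618 kg)
  MgO: 59.47·0.3159 + 6.390·0.9849 = 25.08 kg (target 25.08 kg)
Glass-mass closure: batch total minus LOI = 100.0 kg (oxide target masses add up to 100.0 kg; against the stated basis, 100.0 kg — any gap is answer rounding).
Batch total: Σ batch = 103.1 kg; loss to ignition Σ batch·LOI = 3.125 kg; the yield ratio, glass ÷ batch: 96.97%.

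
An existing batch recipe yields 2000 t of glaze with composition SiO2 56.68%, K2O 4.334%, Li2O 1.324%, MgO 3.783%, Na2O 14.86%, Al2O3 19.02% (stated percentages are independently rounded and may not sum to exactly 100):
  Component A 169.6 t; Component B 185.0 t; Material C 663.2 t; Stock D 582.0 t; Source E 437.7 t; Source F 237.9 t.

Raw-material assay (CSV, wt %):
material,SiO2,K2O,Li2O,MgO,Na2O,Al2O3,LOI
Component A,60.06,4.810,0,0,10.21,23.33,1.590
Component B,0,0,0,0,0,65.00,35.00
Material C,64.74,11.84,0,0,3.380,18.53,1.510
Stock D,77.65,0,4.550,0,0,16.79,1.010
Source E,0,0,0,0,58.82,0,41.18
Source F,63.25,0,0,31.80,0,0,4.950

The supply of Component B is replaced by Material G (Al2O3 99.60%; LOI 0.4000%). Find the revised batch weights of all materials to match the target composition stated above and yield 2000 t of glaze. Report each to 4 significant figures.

Each numeric step carries full float precision at all times; in-progress results are displayed, rounded to four significant digits, within the worked lines — every reported value receives exactly one rounding — derived quantities, including totals, six oxide percentages, net glass mass, the yield, LOI, are carried starting from the weights on 2000 t of glass in exact precision, as quoted within the problem or the answer.
Target masses of each oxide per 2000 t glaze:
  SiO2: 56.68% × 2000 = 1134 t
  K2O: 4.334% × 2000 = 86.68 t
  Li2O: 1.324% × 2000 = 26.48 t
  MgO: 3.783% × 2000 = 75.66 t
  Na2O: 14.86% × 2000 = 297.2 t
  Al2O3: 19.02% × 2000 = 380.4 t
Verifying the oxide balance applying the batch weights above, against the basis in use (each sum matches its target mass within answer rounding):
  SiO2: 169.6·0.6006 + 663.2·0.6474 + 582.0·0.7765 + 237.9·0.6325 = 1134 t (target 1134 t)
  K2O: 169.6·0.04810 + 663.2·0.1184 = 86.68 t (target 86.68 t)
  Li2O: 582.0·0.04550 = 26.48 t (target 26.48 t)
  MgO: 237.9·0.3180 = 75.65 t (target 75.66 t)
  Na2O: 169.6·0.1021 + 663.2·0.03380 + 437.7·0.5882 = 297.2 t (target 297.2 t)
  Al2O3: 169.6·0.2333 + 120.7·0.9960 + 663.2·0.1853 + 582.0·0.1679 = 380.4 t (target 380.4 t)
The glass-mass cross-check: batch total minus LOI = 2000 t (oxide target masses add up to 2000 t; versus the stated basis of 2000 t — rounding explains the deltas).
Adding the batch up: Σ batch = 2211 t; LOI loss = Σ batch·LOI = 211.1 t; yield = glass ÷ total batch = 90.45%.

Revised batch per 2000 t glaze:
  Component A: 169.6 t
  Material G: 120.7 t
  Material C: 663.2 t
  Stock D: 582.0 t
  Source E: 437.7 t
  Source F: 237.9 t
Total batch = 2211 t; LOI loss = 211.1 t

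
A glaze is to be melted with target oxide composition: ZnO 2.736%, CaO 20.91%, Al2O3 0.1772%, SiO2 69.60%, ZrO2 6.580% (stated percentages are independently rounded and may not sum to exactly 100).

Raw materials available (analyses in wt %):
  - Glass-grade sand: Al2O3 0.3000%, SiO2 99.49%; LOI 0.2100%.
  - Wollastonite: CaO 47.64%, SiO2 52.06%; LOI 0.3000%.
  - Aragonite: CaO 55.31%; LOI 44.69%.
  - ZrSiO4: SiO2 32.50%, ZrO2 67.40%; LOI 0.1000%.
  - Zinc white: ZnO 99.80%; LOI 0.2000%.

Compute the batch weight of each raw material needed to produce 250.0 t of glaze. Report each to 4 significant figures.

Mid-chain values are printed rounded to 4 significant figures in the printout; every computation runs at full float precision at all times. A single rounding finalizes every reported figure. Derived quantities, which include five oxide percentages, yield, ignition loss, glass mass, totals, are recomputed at exact precision, as written in problem or answer, from the batch weights on 250.0 t of glass.
Target masses of each oxide per 250.0 t glaze:
  ZnO: 2.736% × 250.0 = 6.840 t
  CaO: 20.91% × 250.0 = 52.28 t
  Al2O3: 0.1772% × 250.0 = 0.4430 t
  SiO2: 69.60% × 250.0 = 174.0 t
  ZrO2: 6.580% × 250.0 = 16.45 t
Checking each oxide sum using the reported weights, at the basis given (summed amounts equal target values given rounding of the digits):
  ZnO: 6.854·0.9980 = 6.840 t (target 6.840 t)
  CaO: 36.79·0.4764 + 62.82·0.5531 = 52.27 t (target 52.28 t)
  Al2O3: 147.7·0.003000 = 0.4431 t (target 0.4430 t)
  SiO2: 147.7·0.9949 + 36.79·0.5206 + 24.41·0.3250 = 174.0 t (target 174.0 t)
  ZrO2: 24.41·0.6740 = 16.45 t (target 16.45 t)
The glass-mass cross-check: batch total minus LOI = 250.0 t (the Σ of target masses is 250.0 t; basis as stated: 250.0 t — differing by rounding only).
Total batch = Σ batch = 278.6 t; ignition loss, Σ(batch × LOI) = 28.53 t; as yield: glass ÷ batch → 89.76%.

Batch per 250.0 t glaze:
  Glass-grade sand: 147.7 t
  Wollastonite: 36.79 t
  Aragonite: 62.82 t
  ZrSiO4: 24.41 t
  Zinc white: 6.854 t
Total batch = 278.6 t; LOI loss = 28.53 t; yield = 89.76%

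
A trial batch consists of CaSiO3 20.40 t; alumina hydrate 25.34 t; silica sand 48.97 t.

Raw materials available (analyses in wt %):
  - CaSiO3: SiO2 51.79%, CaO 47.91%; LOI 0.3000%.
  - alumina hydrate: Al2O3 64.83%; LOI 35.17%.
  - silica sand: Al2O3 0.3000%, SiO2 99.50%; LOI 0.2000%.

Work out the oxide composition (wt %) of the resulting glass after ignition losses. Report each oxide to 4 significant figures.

Glass mass = 85.64 t (batch 94.71 − LOI 9.071).
Composition: Al2O3 19.35%, SiO2 69.23%, CaO 11.41%

All internal work holds full precision all the way through; intermediates appear, with 4-significant-digit rounding, when written out. Each reported value is rounded exactly once. Derived quantities (ignition loss, yield, three oxide percentages, net glass mass, totals) are recomputed at full float precision from the batch weights for 85.64 t of glass exactly as printed in the problem or the answer.
Oxide-by-oxide delivered mass:
  Al2O3: 25.34·0.6483 + 48.97·0.003000 = 16.57 t
  SiO2: 20.40·0.5179 + 48.97·0.9950 = 59.29 t
  CaO: 20.40·0.4791 = 9.774 t
LOI: 20.40·0.003000 + 25.34·0.3517 + 48.97·0.002000 = 9.071 t
Net of LOI, the glass mass = 94.71 − 9.071 = 85.64 t (= the summed oxide contributions)
each wt % is 100 × oxide ÷ glass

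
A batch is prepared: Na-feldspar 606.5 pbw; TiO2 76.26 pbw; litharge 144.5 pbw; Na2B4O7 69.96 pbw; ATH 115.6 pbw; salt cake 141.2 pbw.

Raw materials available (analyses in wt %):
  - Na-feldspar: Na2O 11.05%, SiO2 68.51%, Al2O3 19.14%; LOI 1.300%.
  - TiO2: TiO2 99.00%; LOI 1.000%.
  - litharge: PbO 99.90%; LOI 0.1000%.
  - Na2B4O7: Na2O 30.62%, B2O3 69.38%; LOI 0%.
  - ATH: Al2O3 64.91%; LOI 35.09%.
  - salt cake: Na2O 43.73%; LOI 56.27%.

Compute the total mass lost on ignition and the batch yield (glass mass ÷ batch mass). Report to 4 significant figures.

The intermediate values are rounded to four significant figures wherever printed; each numeric step holds full float precision throughout. Each reported value sees exactly one rounding; all derived quantities, including the yield, the totals, LOI, the six compositions, glass mass, are computed using the weight values at 1025 pbw of glass in exact precision precisely as stated by problem or answer.
Loss on ignition, line by line:
  Na-feldspar: 606.5 × 0.01300 = 7.885 pbw
  TiO2: 76.26 × 0.01000 = 0.7626 pbw
  litharge: 144.5 × 0.001000 = 0.1445 pbw
  Na2B4O7: 69.96 × 0 = 0 pbw
  ATH: 115.6 × 0.3509 = 40.56 pbw
  salt cake: 141.2 × 0.5627 = 79.45 pbw
Total LOI = 128.8 pbw
Glass = batch − LOI = 1154 − 128.8 = 1025 pbw

LOI loss = 128.8 pbw; glass = 1025 pbw; yield = 88.84%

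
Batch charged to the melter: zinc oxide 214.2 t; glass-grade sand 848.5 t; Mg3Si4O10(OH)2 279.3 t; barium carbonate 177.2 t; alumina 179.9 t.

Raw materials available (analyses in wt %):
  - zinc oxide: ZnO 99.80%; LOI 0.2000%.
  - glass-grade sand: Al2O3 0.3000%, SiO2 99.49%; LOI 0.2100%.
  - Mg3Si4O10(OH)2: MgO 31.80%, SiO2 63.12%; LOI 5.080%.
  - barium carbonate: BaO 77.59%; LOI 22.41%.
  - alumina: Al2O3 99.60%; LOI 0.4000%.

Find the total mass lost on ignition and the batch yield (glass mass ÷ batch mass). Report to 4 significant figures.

Working values are printed (rounded to four significant figures) in the printout; full precision is held in every operation; every reported figure is rounded a single time. Derived quantities (LOI, yield, the five compositions, the totals, glass mass) are computed from the batch weights at 1642 t of glass in full precision as quoted within problem or answer.
Material-by-material LOI:
  zinc oxide: 214.2 × 0.002000 = 0.4284 t
  glass-grade sand: 848.5 × 0.002100 = 1.782 t
  Mg3Si4O10(OH)2: 279.3 × 0.05080 = 14.19 t
  barium carbonate: 177.2 × 0.2241 = 39.71 t
  alumina: 179.9 × 0.004000 = 0.7196 t
Total LOI = 56.83 t
Glass = batch − LOI = 1699 − 56.83 = 1642 t

LOI loss = 56.83 t; glass = 1642 t; yield = 96.66%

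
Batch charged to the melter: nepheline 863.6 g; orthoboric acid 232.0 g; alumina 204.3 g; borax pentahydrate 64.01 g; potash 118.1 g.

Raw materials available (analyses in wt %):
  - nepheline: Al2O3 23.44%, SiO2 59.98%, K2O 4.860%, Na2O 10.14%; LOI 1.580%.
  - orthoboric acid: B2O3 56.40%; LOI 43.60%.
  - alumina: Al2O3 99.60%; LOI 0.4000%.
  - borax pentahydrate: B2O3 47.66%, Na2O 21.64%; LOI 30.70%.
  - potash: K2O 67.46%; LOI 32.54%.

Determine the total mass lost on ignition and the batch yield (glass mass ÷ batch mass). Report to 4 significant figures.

In-progress results appear, rounded to four significant digits, on the page — the whole derivation runs at full float precision in all steps — each reported result carries a single rounding. Derived quantities (five oxide percentages, glass mass, ignition loss, the totals, yield) are carried in full float precision from the batch weights for 1308 g of glass, as set out in question or answer.
Material-by-material LOI:
  nepheline: 863.6 × 0.01580 = 13.64 g
  orthoboric acid: 232.0 × 0.4360 = 101.2 g
  alumina: 204.3 × 0.004000 = 0.8172 g
  borax pentahydrate: 64.01 × 0.3070 = 19.65 g
  potash: 118.1 × 0.3254 = 38.43 g
Total LOI = 173.7 g
Glass = batch − LOI = 1482 − 173.7 = 1308 g

LOI loss = 173.7 g; glass = 1308 g; yield = 88.28%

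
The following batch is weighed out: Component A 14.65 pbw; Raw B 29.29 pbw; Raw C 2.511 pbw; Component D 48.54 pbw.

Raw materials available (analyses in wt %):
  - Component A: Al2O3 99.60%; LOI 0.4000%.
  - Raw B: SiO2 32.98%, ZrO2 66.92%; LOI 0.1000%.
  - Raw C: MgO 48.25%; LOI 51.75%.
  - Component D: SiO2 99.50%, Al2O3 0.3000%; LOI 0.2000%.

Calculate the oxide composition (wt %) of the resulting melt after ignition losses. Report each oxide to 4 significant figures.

Glass mass = 93.51 pbw (batch 94.99 − LOI 1.484).
Composition: SiO2 61.98%, Al2O3 15.76%, MgO 1.296%, ZrO2 20.96%

Values along the way are shown (rounded to four significant digits) on the page — all internal work maintains full float precision end to end — every reported number takes exactly one rounding; the derived quantities (glass mass, the yield, totals, four oxide percentages, ignition loss) are computed from the weighed amounts on 93.51 pbw of glass in exact precision as given in the problem or the answer.
Oxide masses out of the charge:
  SiO2: 29.29·0.3298 + 48.54·0.9950 = 57.96 pbw
  Al2O3: 14.65·0.9960 + 48.54·0.003000 = 14.74 pbw
  MgO: 2.511·0.4825 = 1.212 pbw
  ZrO2: 29.29·0.6692 = 19.60 pbw
LOI: 14.65·0.004000 + 29.29·0.001000 + 2.511·0.5175 + 48.54·0.002000 = 1.484 pbw
The glass mass, total less LOI, = 94.99 − 1.484 = 93.51 pbw (the oxide masses sum to this)
wt % = 100 × oxide mass / glass mass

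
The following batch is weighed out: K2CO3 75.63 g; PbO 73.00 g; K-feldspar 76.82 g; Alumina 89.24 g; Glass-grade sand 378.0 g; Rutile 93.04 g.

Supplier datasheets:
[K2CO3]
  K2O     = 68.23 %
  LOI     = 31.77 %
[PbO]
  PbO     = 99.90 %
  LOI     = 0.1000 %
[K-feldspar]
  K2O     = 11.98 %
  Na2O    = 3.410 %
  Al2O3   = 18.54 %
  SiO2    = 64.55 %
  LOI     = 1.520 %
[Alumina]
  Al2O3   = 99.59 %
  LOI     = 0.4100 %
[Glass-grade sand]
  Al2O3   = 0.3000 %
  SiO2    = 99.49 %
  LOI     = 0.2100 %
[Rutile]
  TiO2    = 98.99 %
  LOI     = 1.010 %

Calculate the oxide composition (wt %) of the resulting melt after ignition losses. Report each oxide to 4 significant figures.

All arithmetic maintains full float precision throughout. Mid-chain values are printed, rounded to 4 significant digits, on the page. Each reported value sees exactly one rounding. All derived quantities, which include six oxide percentages, LOI, net glass mass, totals, yield, are rebuilt in exact precision, precisely as stated by question or answer, from the weighed amounts per 758.4 g of glass.
Per-oxide mass from batch:
  K2O: 75.63·0.6823 + 76.82·0.1198 = 60.81 g
  TiO2: 93.04·0.9899 = 92.10 g
  Na2O: 76.82·0.03410 = 2.620 g
  PbO: 73.00·0.9990 = 72.93 g
  Al2O3: 76.82·0.1854 + 89.24·0.9959 + 378.0·0.003000 = 104.3 g
  SiO2: 76.82·0.6455 + 378.0·0.9949 = 425.7 g
LOI: 75.63·0.3177 + 73.00·0.001000 + 76.82·0.01520 + 89.24·0.004100 + 378.0·0.002100 + 93.04·0.01010 = 27.37 g
batch − LOI leaves glass = 785.7 − 27.37 = 758.4 g (the oxide masses sum to this)
each wt % is 100 × oxide ÷ glass

Glass mass = 758.4 g (batch 785.7 − LOI 27.37).
Composition: K2O 8.018%, TiO2 12.14%, Na2O 0.3454%, PbO 9.616%, Al2O3 13.75%, SiO2 56.13%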